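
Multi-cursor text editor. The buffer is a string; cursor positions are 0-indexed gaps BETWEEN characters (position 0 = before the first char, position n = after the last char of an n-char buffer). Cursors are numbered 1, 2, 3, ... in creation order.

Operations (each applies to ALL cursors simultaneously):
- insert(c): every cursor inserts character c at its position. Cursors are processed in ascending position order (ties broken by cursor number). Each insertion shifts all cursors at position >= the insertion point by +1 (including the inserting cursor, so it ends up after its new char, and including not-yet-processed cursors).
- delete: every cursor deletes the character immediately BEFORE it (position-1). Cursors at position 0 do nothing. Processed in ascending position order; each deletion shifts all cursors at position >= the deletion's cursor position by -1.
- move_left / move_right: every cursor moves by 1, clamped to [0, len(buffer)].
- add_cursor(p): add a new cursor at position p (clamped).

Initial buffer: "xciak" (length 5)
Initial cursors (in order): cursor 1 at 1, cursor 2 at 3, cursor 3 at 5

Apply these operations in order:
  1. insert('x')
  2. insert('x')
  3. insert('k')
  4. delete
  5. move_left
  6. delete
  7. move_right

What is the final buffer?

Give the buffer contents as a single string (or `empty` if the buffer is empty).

After op 1 (insert('x')): buffer="xxcixakx" (len 8), cursors c1@2 c2@5 c3@8, authorship .1..2..3
After op 2 (insert('x')): buffer="xxxcixxakxx" (len 11), cursors c1@3 c2@7 c3@11, authorship .11..22..33
After op 3 (insert('k')): buffer="xxxkcixxkakxxk" (len 14), cursors c1@4 c2@9 c3@14, authorship .111..222..333
After op 4 (delete): buffer="xxxcixxakxx" (len 11), cursors c1@3 c2@7 c3@11, authorship .11..22..33
After op 5 (move_left): buffer="xxxcixxakxx" (len 11), cursors c1@2 c2@6 c3@10, authorship .11..22..33
After op 6 (delete): buffer="xxcixakx" (len 8), cursors c1@1 c2@4 c3@7, authorship .1..2..3
After op 7 (move_right): buffer="xxcixakx" (len 8), cursors c1@2 c2@5 c3@8, authorship .1..2..3

Answer: xxcixakx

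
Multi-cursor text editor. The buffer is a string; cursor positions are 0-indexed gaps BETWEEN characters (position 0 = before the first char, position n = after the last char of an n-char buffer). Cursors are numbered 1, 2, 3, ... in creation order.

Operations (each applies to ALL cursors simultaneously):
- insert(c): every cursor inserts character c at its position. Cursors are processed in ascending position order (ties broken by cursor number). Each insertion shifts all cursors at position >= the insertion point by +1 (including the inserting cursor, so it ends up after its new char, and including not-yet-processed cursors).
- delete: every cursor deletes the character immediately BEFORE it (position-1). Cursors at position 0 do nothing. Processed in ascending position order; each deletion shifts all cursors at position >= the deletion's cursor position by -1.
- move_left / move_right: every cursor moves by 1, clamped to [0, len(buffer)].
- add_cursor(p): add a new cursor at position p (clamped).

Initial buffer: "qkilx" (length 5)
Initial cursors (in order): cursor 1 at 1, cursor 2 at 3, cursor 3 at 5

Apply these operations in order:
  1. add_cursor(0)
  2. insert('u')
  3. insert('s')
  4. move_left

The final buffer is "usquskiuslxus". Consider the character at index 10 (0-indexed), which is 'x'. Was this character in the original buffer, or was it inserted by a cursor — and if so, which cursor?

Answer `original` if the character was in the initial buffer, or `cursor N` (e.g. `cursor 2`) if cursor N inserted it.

After op 1 (add_cursor(0)): buffer="qkilx" (len 5), cursors c4@0 c1@1 c2@3 c3@5, authorship .....
After op 2 (insert('u')): buffer="uqukiulxu" (len 9), cursors c4@1 c1@3 c2@6 c3@9, authorship 4.1..2..3
After op 3 (insert('s')): buffer="usquskiuslxus" (len 13), cursors c4@2 c1@5 c2@9 c3@13, authorship 44.11..22..33
After op 4 (move_left): buffer="usquskiuslxus" (len 13), cursors c4@1 c1@4 c2@8 c3@12, authorship 44.11..22..33
Authorship (.=original, N=cursor N): 4 4 . 1 1 . . 2 2 . . 3 3
Index 10: author = original

Answer: original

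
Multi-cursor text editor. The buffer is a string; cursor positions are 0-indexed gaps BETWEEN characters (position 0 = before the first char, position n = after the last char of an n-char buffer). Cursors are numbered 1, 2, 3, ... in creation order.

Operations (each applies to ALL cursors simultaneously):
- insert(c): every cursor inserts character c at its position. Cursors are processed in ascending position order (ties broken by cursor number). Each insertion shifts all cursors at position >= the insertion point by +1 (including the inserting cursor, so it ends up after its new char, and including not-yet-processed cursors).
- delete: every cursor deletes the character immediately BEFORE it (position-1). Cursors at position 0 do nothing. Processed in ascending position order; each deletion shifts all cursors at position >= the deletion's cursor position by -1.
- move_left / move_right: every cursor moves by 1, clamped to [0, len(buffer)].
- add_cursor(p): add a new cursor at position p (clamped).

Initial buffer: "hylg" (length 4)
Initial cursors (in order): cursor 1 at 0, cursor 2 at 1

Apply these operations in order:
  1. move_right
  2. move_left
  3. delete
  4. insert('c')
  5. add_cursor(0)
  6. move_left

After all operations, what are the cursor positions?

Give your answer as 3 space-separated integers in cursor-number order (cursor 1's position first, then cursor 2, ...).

Answer: 1 1 0

Derivation:
After op 1 (move_right): buffer="hylg" (len 4), cursors c1@1 c2@2, authorship ....
After op 2 (move_left): buffer="hylg" (len 4), cursors c1@0 c2@1, authorship ....
After op 3 (delete): buffer="ylg" (len 3), cursors c1@0 c2@0, authorship ...
After op 4 (insert('c')): buffer="ccylg" (len 5), cursors c1@2 c2@2, authorship 12...
After op 5 (add_cursor(0)): buffer="ccylg" (len 5), cursors c3@0 c1@2 c2@2, authorship 12...
After op 6 (move_left): buffer="ccylg" (len 5), cursors c3@0 c1@1 c2@1, authorship 12...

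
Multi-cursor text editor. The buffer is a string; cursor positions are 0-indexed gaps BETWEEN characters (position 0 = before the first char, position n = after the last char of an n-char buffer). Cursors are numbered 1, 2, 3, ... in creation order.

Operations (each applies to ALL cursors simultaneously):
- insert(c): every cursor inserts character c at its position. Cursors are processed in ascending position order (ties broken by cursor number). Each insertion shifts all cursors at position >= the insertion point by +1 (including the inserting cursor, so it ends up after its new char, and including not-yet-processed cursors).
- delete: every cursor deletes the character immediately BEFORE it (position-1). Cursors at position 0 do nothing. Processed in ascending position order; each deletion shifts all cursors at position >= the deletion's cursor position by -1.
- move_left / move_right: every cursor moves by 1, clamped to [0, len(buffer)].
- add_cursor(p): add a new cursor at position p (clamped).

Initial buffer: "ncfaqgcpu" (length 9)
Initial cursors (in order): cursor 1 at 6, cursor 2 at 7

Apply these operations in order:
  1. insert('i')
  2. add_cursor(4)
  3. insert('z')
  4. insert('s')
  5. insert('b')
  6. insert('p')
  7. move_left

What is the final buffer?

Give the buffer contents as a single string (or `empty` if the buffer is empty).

Answer: ncfazsbpqgizsbpcizsbppu

Derivation:
After op 1 (insert('i')): buffer="ncfaqgicipu" (len 11), cursors c1@7 c2@9, authorship ......1.2..
After op 2 (add_cursor(4)): buffer="ncfaqgicipu" (len 11), cursors c3@4 c1@7 c2@9, authorship ......1.2..
After op 3 (insert('z')): buffer="ncfazqgizcizpu" (len 14), cursors c3@5 c1@9 c2@12, authorship ....3..11.22..
After op 4 (insert('s')): buffer="ncfazsqgizscizspu" (len 17), cursors c3@6 c1@11 c2@15, authorship ....33..111.222..
After op 5 (insert('b')): buffer="ncfazsbqgizsbcizsbpu" (len 20), cursors c3@7 c1@13 c2@18, authorship ....333..1111.2222..
After op 6 (insert('p')): buffer="ncfazsbpqgizsbpcizsbppu" (len 23), cursors c3@8 c1@15 c2@21, authorship ....3333..11111.22222..
After op 7 (move_left): buffer="ncfazsbpqgizsbpcizsbppu" (len 23), cursors c3@7 c1@14 c2@20, authorship ....3333..11111.22222..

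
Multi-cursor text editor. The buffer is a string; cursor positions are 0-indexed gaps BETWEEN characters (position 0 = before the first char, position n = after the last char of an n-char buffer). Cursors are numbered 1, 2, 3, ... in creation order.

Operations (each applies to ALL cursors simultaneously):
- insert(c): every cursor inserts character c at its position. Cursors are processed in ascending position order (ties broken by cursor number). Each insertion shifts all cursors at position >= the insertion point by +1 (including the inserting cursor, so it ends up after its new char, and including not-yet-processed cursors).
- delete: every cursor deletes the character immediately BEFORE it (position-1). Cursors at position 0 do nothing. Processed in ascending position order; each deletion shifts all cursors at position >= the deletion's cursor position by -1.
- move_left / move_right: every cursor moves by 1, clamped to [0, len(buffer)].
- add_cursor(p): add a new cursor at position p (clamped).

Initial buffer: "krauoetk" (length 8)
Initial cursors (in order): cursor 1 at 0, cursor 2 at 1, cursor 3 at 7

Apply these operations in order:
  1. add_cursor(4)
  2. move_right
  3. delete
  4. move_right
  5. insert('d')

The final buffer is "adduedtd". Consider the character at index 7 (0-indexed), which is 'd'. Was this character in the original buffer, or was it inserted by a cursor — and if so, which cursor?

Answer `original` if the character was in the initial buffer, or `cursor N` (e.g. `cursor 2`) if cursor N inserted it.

After op 1 (add_cursor(4)): buffer="krauoetk" (len 8), cursors c1@0 c2@1 c4@4 c3@7, authorship ........
After op 2 (move_right): buffer="krauoetk" (len 8), cursors c1@1 c2@2 c4@5 c3@8, authorship ........
After op 3 (delete): buffer="auet" (len 4), cursors c1@0 c2@0 c4@2 c3@4, authorship ....
After op 4 (move_right): buffer="auet" (len 4), cursors c1@1 c2@1 c4@3 c3@4, authorship ....
After op 5 (insert('d')): buffer="adduedtd" (len 8), cursors c1@3 c2@3 c4@6 c3@8, authorship .12..4.3
Authorship (.=original, N=cursor N): . 1 2 . . 4 . 3
Index 7: author = 3

Answer: cursor 3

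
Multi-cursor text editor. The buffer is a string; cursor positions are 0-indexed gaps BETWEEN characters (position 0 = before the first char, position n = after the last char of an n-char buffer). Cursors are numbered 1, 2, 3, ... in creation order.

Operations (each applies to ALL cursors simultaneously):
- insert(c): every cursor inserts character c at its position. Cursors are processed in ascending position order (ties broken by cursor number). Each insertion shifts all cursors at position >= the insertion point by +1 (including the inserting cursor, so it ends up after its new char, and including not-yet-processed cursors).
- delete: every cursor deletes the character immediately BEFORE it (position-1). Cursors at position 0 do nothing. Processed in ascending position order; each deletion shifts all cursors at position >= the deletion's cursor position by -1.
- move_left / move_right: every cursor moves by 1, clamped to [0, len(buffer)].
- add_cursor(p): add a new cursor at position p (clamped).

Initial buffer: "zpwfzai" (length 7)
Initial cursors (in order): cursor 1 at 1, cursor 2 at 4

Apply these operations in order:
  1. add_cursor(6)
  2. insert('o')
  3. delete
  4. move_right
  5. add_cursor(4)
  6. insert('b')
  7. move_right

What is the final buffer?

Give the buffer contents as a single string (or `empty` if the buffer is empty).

Answer: zpbwfbzbaib

Derivation:
After op 1 (add_cursor(6)): buffer="zpwfzai" (len 7), cursors c1@1 c2@4 c3@6, authorship .......
After op 2 (insert('o')): buffer="zopwfozaoi" (len 10), cursors c1@2 c2@6 c3@9, authorship .1...2..3.
After op 3 (delete): buffer="zpwfzai" (len 7), cursors c1@1 c2@4 c3@6, authorship .......
After op 4 (move_right): buffer="zpwfzai" (len 7), cursors c1@2 c2@5 c3@7, authorship .......
After op 5 (add_cursor(4)): buffer="zpwfzai" (len 7), cursors c1@2 c4@4 c2@5 c3@7, authorship .......
After op 6 (insert('b')): buffer="zpbwfbzbaib" (len 11), cursors c1@3 c4@6 c2@8 c3@11, authorship ..1..4.2..3
After op 7 (move_right): buffer="zpbwfbzbaib" (len 11), cursors c1@4 c4@7 c2@9 c3@11, authorship ..1..4.2..3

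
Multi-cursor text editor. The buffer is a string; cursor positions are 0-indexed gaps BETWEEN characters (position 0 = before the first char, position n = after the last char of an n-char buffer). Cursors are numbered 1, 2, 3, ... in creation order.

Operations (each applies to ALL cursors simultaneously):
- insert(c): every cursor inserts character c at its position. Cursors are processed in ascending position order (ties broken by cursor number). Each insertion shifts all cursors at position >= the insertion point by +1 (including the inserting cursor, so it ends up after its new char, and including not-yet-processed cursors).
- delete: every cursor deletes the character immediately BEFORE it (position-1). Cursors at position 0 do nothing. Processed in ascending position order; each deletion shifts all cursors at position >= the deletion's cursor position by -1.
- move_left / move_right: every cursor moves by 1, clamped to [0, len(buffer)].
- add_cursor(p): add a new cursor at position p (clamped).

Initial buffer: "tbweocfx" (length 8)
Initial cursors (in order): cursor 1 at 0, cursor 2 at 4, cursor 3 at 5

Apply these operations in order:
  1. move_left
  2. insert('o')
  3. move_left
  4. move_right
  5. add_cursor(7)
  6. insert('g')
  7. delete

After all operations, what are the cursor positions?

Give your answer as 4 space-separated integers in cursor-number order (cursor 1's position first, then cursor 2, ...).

Answer: 1 5 7 7

Derivation:
After op 1 (move_left): buffer="tbweocfx" (len 8), cursors c1@0 c2@3 c3@4, authorship ........
After op 2 (insert('o')): buffer="otbwoeoocfx" (len 11), cursors c1@1 c2@5 c3@7, authorship 1...2.3....
After op 3 (move_left): buffer="otbwoeoocfx" (len 11), cursors c1@0 c2@4 c3@6, authorship 1...2.3....
After op 4 (move_right): buffer="otbwoeoocfx" (len 11), cursors c1@1 c2@5 c3@7, authorship 1...2.3....
After op 5 (add_cursor(7)): buffer="otbwoeoocfx" (len 11), cursors c1@1 c2@5 c3@7 c4@7, authorship 1...2.3....
After op 6 (insert('g')): buffer="ogtbwogeoggocfx" (len 15), cursors c1@2 c2@7 c3@11 c4@11, authorship 11...22.334....
After op 7 (delete): buffer="otbwoeoocfx" (len 11), cursors c1@1 c2@5 c3@7 c4@7, authorship 1...2.3....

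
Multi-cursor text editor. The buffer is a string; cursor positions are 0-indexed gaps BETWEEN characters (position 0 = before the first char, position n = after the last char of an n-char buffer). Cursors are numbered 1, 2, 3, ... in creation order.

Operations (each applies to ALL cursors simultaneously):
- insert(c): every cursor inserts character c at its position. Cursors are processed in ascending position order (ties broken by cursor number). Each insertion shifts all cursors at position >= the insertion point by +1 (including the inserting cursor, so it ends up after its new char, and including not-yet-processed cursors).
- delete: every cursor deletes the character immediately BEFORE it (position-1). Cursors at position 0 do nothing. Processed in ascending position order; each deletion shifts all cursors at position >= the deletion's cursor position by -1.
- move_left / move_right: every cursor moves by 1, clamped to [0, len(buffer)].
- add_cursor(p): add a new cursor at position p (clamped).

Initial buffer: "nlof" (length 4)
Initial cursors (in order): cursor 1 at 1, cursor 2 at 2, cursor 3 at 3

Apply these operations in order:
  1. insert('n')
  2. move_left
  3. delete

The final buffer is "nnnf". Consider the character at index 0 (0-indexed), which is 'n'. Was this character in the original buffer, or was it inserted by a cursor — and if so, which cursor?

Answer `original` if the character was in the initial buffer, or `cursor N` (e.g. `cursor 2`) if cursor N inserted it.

Answer: cursor 1

Derivation:
After op 1 (insert('n')): buffer="nnlnonf" (len 7), cursors c1@2 c2@4 c3@6, authorship .1.2.3.
After op 2 (move_left): buffer="nnlnonf" (len 7), cursors c1@1 c2@3 c3@5, authorship .1.2.3.
After op 3 (delete): buffer="nnnf" (len 4), cursors c1@0 c2@1 c3@2, authorship 123.
Authorship (.=original, N=cursor N): 1 2 3 .
Index 0: author = 1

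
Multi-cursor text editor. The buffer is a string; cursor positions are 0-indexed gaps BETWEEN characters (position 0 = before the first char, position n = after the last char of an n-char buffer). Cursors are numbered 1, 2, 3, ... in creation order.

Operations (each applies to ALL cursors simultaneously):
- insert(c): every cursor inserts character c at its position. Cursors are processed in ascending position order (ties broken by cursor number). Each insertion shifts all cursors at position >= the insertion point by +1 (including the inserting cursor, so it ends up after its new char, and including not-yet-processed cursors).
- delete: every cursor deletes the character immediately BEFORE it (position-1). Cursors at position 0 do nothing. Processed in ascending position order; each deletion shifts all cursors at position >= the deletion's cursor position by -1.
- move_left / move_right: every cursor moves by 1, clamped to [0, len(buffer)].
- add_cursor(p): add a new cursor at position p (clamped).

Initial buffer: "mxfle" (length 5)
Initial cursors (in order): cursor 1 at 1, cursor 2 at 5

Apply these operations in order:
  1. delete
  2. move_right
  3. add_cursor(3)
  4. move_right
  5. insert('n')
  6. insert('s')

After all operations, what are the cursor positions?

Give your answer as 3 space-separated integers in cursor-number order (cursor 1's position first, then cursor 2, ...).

Answer: 4 9 9

Derivation:
After op 1 (delete): buffer="xfl" (len 3), cursors c1@0 c2@3, authorship ...
After op 2 (move_right): buffer="xfl" (len 3), cursors c1@1 c2@3, authorship ...
After op 3 (add_cursor(3)): buffer="xfl" (len 3), cursors c1@1 c2@3 c3@3, authorship ...
After op 4 (move_right): buffer="xfl" (len 3), cursors c1@2 c2@3 c3@3, authorship ...
After op 5 (insert('n')): buffer="xfnlnn" (len 6), cursors c1@3 c2@6 c3@6, authorship ..1.23
After op 6 (insert('s')): buffer="xfnslnnss" (len 9), cursors c1@4 c2@9 c3@9, authorship ..11.2323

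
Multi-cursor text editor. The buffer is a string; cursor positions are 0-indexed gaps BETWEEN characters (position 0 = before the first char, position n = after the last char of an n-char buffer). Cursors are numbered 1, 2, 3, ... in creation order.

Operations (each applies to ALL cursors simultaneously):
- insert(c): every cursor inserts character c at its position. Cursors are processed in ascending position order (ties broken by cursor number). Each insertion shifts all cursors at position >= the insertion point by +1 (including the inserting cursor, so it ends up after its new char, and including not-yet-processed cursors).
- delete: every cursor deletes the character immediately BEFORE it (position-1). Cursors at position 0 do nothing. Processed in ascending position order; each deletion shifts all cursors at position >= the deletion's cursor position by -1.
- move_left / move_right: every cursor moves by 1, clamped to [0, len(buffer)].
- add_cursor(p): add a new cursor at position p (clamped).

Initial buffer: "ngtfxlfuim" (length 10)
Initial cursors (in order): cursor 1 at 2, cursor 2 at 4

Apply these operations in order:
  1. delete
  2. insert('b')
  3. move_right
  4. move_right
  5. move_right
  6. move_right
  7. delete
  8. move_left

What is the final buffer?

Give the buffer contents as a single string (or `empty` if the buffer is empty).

After op 1 (delete): buffer="ntxlfuim" (len 8), cursors c1@1 c2@2, authorship ........
After op 2 (insert('b')): buffer="nbtbxlfuim" (len 10), cursors c1@2 c2@4, authorship .1.2......
After op 3 (move_right): buffer="nbtbxlfuim" (len 10), cursors c1@3 c2@5, authorship .1.2......
After op 4 (move_right): buffer="nbtbxlfuim" (len 10), cursors c1@4 c2@6, authorship .1.2......
After op 5 (move_right): buffer="nbtbxlfuim" (len 10), cursors c1@5 c2@7, authorship .1.2......
After op 6 (move_right): buffer="nbtbxlfuim" (len 10), cursors c1@6 c2@8, authorship .1.2......
After op 7 (delete): buffer="nbtbxfim" (len 8), cursors c1@5 c2@6, authorship .1.2....
After op 8 (move_left): buffer="nbtbxfim" (len 8), cursors c1@4 c2@5, authorship .1.2....

Answer: nbtbxfim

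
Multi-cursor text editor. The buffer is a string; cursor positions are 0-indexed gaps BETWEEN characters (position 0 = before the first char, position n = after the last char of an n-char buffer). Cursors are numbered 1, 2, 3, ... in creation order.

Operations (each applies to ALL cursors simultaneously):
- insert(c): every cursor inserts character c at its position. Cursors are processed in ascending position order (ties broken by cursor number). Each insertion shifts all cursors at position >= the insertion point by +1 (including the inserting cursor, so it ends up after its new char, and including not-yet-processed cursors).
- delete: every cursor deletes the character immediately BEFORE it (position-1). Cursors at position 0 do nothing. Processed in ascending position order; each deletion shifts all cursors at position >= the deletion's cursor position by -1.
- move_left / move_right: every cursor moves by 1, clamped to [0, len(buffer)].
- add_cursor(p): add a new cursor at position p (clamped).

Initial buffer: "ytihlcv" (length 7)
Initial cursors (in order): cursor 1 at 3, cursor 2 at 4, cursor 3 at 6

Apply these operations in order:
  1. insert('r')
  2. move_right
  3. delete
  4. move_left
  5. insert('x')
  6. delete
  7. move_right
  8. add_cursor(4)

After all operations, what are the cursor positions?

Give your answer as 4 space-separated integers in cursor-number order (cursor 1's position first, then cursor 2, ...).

Answer: 4 5 7 4

Derivation:
After op 1 (insert('r')): buffer="ytirhrlcrv" (len 10), cursors c1@4 c2@6 c3@9, authorship ...1.2..3.
After op 2 (move_right): buffer="ytirhrlcrv" (len 10), cursors c1@5 c2@7 c3@10, authorship ...1.2..3.
After op 3 (delete): buffer="ytirrcr" (len 7), cursors c1@4 c2@5 c3@7, authorship ...12.3
After op 4 (move_left): buffer="ytirrcr" (len 7), cursors c1@3 c2@4 c3@6, authorship ...12.3
After op 5 (insert('x')): buffer="ytixrxrcxr" (len 10), cursors c1@4 c2@6 c3@9, authorship ...1122.33
After op 6 (delete): buffer="ytirrcr" (len 7), cursors c1@3 c2@4 c3@6, authorship ...12.3
After op 7 (move_right): buffer="ytirrcr" (len 7), cursors c1@4 c2@5 c3@7, authorship ...12.3
After op 8 (add_cursor(4)): buffer="ytirrcr" (len 7), cursors c1@4 c4@4 c2@5 c3@7, authorship ...12.3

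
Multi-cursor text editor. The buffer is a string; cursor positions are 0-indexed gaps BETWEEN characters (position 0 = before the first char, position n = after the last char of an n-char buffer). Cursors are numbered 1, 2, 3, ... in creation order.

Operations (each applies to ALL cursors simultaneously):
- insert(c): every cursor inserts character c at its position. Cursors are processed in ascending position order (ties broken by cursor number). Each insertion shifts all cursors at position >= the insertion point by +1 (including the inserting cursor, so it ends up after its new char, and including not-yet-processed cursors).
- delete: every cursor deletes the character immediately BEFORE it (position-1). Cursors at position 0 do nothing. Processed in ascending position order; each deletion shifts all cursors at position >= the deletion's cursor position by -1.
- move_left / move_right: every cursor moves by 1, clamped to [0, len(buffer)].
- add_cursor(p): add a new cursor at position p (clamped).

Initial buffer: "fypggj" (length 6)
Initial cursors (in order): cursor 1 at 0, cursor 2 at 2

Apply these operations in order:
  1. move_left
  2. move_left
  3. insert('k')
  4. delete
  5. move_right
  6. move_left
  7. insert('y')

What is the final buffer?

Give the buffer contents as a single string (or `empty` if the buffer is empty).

Answer: yyfypggj

Derivation:
After op 1 (move_left): buffer="fypggj" (len 6), cursors c1@0 c2@1, authorship ......
After op 2 (move_left): buffer="fypggj" (len 6), cursors c1@0 c2@0, authorship ......
After op 3 (insert('k')): buffer="kkfypggj" (len 8), cursors c1@2 c2@2, authorship 12......
After op 4 (delete): buffer="fypggj" (len 6), cursors c1@0 c2@0, authorship ......
After op 5 (move_right): buffer="fypggj" (len 6), cursors c1@1 c2@1, authorship ......
After op 6 (move_left): buffer="fypggj" (len 6), cursors c1@0 c2@0, authorship ......
After op 7 (insert('y')): buffer="yyfypggj" (len 8), cursors c1@2 c2@2, authorship 12......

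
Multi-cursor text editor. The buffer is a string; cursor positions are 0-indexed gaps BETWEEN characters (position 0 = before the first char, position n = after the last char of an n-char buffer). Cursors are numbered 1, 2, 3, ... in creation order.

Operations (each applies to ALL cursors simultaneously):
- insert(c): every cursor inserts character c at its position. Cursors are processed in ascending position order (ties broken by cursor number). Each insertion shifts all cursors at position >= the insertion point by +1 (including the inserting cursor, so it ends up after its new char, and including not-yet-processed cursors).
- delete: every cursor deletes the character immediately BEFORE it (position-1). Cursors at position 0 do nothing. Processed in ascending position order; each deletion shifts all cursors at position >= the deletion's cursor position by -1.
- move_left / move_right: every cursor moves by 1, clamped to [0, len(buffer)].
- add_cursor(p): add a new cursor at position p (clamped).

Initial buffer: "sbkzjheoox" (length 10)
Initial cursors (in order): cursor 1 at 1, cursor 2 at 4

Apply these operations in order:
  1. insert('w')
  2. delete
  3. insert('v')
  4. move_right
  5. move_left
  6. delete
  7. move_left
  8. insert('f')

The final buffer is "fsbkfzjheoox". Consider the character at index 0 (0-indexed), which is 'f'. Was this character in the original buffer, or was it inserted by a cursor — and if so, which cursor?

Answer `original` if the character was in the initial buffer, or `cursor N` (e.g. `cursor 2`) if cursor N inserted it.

After op 1 (insert('w')): buffer="swbkzwjheoox" (len 12), cursors c1@2 c2@6, authorship .1...2......
After op 2 (delete): buffer="sbkzjheoox" (len 10), cursors c1@1 c2@4, authorship ..........
After op 3 (insert('v')): buffer="svbkzvjheoox" (len 12), cursors c1@2 c2@6, authorship .1...2......
After op 4 (move_right): buffer="svbkzvjheoox" (len 12), cursors c1@3 c2@7, authorship .1...2......
After op 5 (move_left): buffer="svbkzvjheoox" (len 12), cursors c1@2 c2@6, authorship .1...2......
After op 6 (delete): buffer="sbkzjheoox" (len 10), cursors c1@1 c2@4, authorship ..........
After op 7 (move_left): buffer="sbkzjheoox" (len 10), cursors c1@0 c2@3, authorship ..........
After op 8 (insert('f')): buffer="fsbkfzjheoox" (len 12), cursors c1@1 c2@5, authorship 1...2.......
Authorship (.=original, N=cursor N): 1 . . . 2 . . . . . . .
Index 0: author = 1

Answer: cursor 1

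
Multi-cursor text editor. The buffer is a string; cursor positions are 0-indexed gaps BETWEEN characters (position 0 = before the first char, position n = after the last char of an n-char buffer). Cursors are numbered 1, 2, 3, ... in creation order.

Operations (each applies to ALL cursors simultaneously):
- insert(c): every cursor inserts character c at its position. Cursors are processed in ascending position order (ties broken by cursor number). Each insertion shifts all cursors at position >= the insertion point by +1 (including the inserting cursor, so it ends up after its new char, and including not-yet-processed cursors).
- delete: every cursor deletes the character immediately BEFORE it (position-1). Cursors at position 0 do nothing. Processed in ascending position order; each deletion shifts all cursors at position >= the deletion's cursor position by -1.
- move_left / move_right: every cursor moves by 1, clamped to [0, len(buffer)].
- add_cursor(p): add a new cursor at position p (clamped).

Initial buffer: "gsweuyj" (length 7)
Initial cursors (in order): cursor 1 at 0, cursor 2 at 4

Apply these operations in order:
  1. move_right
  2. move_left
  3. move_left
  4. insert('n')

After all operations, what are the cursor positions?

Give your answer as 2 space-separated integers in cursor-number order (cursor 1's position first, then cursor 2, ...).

After op 1 (move_right): buffer="gsweuyj" (len 7), cursors c1@1 c2@5, authorship .......
After op 2 (move_left): buffer="gsweuyj" (len 7), cursors c1@0 c2@4, authorship .......
After op 3 (move_left): buffer="gsweuyj" (len 7), cursors c1@0 c2@3, authorship .......
After op 4 (insert('n')): buffer="ngswneuyj" (len 9), cursors c1@1 c2@5, authorship 1...2....

Answer: 1 5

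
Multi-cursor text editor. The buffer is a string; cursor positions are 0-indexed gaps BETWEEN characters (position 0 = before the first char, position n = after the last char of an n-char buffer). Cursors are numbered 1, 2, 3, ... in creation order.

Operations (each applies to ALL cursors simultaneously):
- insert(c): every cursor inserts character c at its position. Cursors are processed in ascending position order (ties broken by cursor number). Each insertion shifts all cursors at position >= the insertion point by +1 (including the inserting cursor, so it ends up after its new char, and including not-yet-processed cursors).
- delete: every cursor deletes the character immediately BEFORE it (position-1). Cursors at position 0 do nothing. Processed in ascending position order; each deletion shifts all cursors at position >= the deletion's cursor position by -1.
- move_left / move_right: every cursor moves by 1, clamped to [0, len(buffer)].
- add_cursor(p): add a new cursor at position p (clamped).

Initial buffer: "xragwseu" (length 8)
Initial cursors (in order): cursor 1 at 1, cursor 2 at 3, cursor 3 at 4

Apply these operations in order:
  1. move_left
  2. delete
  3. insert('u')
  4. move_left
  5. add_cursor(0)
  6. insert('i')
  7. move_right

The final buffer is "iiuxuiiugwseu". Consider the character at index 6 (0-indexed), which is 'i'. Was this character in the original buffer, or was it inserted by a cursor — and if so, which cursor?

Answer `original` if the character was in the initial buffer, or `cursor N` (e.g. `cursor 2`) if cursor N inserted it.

After op 1 (move_left): buffer="xragwseu" (len 8), cursors c1@0 c2@2 c3@3, authorship ........
After op 2 (delete): buffer="xgwseu" (len 6), cursors c1@0 c2@1 c3@1, authorship ......
After op 3 (insert('u')): buffer="uxuugwseu" (len 9), cursors c1@1 c2@4 c3@4, authorship 1.23.....
After op 4 (move_left): buffer="uxuugwseu" (len 9), cursors c1@0 c2@3 c3@3, authorship 1.23.....
After op 5 (add_cursor(0)): buffer="uxuugwseu" (len 9), cursors c1@0 c4@0 c2@3 c3@3, authorship 1.23.....
After op 6 (insert('i')): buffer="iiuxuiiugwseu" (len 13), cursors c1@2 c4@2 c2@7 c3@7, authorship 141.2233.....
After op 7 (move_right): buffer="iiuxuiiugwseu" (len 13), cursors c1@3 c4@3 c2@8 c3@8, authorship 141.2233.....
Authorship (.=original, N=cursor N): 1 4 1 . 2 2 3 3 . . . . .
Index 6: author = 3

Answer: cursor 3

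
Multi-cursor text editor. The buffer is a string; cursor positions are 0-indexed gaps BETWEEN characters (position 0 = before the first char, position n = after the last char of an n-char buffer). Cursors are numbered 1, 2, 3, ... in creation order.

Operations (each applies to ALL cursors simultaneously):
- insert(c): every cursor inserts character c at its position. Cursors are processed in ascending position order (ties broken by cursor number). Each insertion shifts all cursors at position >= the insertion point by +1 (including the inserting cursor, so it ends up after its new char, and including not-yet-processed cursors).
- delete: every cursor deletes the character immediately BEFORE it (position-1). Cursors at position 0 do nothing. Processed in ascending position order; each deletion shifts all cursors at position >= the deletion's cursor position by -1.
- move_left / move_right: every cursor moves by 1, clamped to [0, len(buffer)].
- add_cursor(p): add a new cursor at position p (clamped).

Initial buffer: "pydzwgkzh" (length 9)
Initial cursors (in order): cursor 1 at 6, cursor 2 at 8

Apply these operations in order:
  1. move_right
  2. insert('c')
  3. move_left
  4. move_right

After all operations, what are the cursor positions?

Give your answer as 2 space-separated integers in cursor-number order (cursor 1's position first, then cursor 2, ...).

Answer: 8 11

Derivation:
After op 1 (move_right): buffer="pydzwgkzh" (len 9), cursors c1@7 c2@9, authorship .........
After op 2 (insert('c')): buffer="pydzwgkczhc" (len 11), cursors c1@8 c2@11, authorship .......1..2
After op 3 (move_left): buffer="pydzwgkczhc" (len 11), cursors c1@7 c2@10, authorship .......1..2
After op 4 (move_right): buffer="pydzwgkczhc" (len 11), cursors c1@8 c2@11, authorship .......1..2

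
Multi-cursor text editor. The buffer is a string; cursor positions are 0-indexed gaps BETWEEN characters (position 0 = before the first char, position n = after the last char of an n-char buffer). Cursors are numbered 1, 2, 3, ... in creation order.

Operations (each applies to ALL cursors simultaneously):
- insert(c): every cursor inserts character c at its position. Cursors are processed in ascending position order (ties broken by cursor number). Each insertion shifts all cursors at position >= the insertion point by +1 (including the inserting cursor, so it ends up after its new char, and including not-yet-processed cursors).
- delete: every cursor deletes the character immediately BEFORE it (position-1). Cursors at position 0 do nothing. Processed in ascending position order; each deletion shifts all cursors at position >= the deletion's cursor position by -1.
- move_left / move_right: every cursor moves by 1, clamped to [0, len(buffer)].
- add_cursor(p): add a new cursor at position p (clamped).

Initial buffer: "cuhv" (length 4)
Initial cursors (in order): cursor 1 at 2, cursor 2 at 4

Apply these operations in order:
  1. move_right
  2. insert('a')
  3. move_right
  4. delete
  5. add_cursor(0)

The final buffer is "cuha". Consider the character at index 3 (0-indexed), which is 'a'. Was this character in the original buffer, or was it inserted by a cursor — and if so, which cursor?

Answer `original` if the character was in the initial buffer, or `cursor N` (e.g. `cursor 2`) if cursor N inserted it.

Answer: cursor 1

Derivation:
After op 1 (move_right): buffer="cuhv" (len 4), cursors c1@3 c2@4, authorship ....
After op 2 (insert('a')): buffer="cuhava" (len 6), cursors c1@4 c2@6, authorship ...1.2
After op 3 (move_right): buffer="cuhava" (len 6), cursors c1@5 c2@6, authorship ...1.2
After op 4 (delete): buffer="cuha" (len 4), cursors c1@4 c2@4, authorship ...1
After op 5 (add_cursor(0)): buffer="cuha" (len 4), cursors c3@0 c1@4 c2@4, authorship ...1
Authorship (.=original, N=cursor N): . . . 1
Index 3: author = 1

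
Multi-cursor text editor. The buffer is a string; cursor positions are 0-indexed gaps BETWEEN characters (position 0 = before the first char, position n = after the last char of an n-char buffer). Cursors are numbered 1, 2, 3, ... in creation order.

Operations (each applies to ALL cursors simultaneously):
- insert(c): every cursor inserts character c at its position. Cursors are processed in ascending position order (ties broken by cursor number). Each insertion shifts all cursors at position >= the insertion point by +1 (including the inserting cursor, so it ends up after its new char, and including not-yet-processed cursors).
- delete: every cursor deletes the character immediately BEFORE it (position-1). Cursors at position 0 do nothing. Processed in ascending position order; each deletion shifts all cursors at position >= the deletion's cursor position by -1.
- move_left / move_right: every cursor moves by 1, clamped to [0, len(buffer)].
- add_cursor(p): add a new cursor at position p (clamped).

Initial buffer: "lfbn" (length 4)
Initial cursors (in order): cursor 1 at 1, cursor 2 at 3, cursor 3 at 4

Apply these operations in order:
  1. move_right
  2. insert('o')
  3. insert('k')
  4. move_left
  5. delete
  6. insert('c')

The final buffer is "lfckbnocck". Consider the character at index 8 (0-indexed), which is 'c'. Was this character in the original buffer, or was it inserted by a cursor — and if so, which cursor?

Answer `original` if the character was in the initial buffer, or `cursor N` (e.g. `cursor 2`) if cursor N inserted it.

After op 1 (move_right): buffer="lfbn" (len 4), cursors c1@2 c2@4 c3@4, authorship ....
After op 2 (insert('o')): buffer="lfobnoo" (len 7), cursors c1@3 c2@7 c3@7, authorship ..1..23
After op 3 (insert('k')): buffer="lfokbnookk" (len 10), cursors c1@4 c2@10 c3@10, authorship ..11..2323
After op 4 (move_left): buffer="lfokbnookk" (len 10), cursors c1@3 c2@9 c3@9, authorship ..11..2323
After op 5 (delete): buffer="lfkbnok" (len 7), cursors c1@2 c2@6 c3@6, authorship ..1..23
After op 6 (insert('c')): buffer="lfckbnocck" (len 10), cursors c1@3 c2@9 c3@9, authorship ..11..2233
Authorship (.=original, N=cursor N): . . 1 1 . . 2 2 3 3
Index 8: author = 3

Answer: cursor 3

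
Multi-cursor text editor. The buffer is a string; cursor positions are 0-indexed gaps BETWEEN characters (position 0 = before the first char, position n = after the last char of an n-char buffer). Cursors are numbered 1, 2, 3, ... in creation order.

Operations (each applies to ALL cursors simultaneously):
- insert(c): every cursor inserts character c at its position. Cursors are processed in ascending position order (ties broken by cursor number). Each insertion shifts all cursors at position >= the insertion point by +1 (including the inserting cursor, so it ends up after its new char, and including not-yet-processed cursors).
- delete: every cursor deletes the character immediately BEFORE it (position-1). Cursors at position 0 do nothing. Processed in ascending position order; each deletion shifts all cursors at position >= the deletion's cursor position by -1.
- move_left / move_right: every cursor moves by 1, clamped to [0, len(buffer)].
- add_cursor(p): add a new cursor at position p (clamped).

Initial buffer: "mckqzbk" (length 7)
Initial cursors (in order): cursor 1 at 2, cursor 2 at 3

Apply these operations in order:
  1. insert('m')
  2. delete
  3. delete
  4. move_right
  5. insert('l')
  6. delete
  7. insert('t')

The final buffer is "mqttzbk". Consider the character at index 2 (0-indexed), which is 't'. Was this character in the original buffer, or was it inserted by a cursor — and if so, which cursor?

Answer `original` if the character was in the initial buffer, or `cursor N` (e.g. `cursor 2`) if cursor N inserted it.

After op 1 (insert('m')): buffer="mcmkmqzbk" (len 9), cursors c1@3 c2@5, authorship ..1.2....
After op 2 (delete): buffer="mckqzbk" (len 7), cursors c1@2 c2@3, authorship .......
After op 3 (delete): buffer="mqzbk" (len 5), cursors c1@1 c2@1, authorship .....
After op 4 (move_right): buffer="mqzbk" (len 5), cursors c1@2 c2@2, authorship .....
After op 5 (insert('l')): buffer="mqllzbk" (len 7), cursors c1@4 c2@4, authorship ..12...
After op 6 (delete): buffer="mqzbk" (len 5), cursors c1@2 c2@2, authorship .....
After op 7 (insert('t')): buffer="mqttzbk" (len 7), cursors c1@4 c2@4, authorship ..12...
Authorship (.=original, N=cursor N): . . 1 2 . . .
Index 2: author = 1

Answer: cursor 1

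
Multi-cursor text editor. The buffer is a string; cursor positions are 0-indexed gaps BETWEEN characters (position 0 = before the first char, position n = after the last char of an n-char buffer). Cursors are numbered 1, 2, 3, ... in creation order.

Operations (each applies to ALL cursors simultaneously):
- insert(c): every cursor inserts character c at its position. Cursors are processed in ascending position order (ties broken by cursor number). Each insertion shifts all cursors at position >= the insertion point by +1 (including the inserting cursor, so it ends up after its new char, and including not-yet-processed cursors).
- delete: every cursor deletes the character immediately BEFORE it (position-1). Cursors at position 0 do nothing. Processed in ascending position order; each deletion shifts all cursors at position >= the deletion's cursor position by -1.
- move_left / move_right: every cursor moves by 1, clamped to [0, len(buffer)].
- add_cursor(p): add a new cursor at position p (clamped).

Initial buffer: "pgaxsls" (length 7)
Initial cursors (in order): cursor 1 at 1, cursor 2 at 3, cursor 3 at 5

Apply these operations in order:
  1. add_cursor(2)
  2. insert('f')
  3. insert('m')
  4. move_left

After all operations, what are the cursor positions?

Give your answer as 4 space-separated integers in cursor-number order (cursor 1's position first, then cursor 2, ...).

After op 1 (add_cursor(2)): buffer="pgaxsls" (len 7), cursors c1@1 c4@2 c2@3 c3@5, authorship .......
After op 2 (insert('f')): buffer="pfgfafxsfls" (len 11), cursors c1@2 c4@4 c2@6 c3@9, authorship .1.4.2..3..
After op 3 (insert('m')): buffer="pfmgfmafmxsfmls" (len 15), cursors c1@3 c4@6 c2@9 c3@13, authorship .11.44.22..33..
After op 4 (move_left): buffer="pfmgfmafmxsfmls" (len 15), cursors c1@2 c4@5 c2@8 c3@12, authorship .11.44.22..33..

Answer: 2 8 12 5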